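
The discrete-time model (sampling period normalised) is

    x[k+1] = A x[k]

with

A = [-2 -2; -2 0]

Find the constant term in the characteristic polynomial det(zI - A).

For a 2×2 matrix, det(zI - A) = z^2 - (tr A)z + det A.
tr A = -2, det A = -4.
So p(z) = z^2 + 2z - 4.
The constant term is -4.

-4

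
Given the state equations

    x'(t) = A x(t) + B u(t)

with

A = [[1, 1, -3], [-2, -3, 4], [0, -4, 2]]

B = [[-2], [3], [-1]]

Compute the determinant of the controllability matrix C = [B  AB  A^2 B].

AB = [[4], [-9], [-14]]
A^2B = [[37], [-37], [8]]
Controllability matrix C = [B  AB  A^2B] = [[-2, 4, 37], [3, -9, -37], [-1, -14, 8]]
Expanding along the first row, det(C) = (-2)·((-9)·8 - (-37)·(-14)) - 4·(3·8 - (-37)·(-1)) + 37·(3·(-14) - (-9)·(-1)) = (-2)·(-590) - 4·(-13) + 37·(-51) = -655
Since det(C) ≠ 0, rank(C) = 3 and the system is completely controllable.

-655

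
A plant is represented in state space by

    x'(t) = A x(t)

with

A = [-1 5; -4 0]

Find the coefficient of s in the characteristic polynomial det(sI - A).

1

For a 2×2 matrix, det(sI - A) = s^2 - (tr A)s + det A.
tr A = -1, det A = 20.
So p(s) = s^2 + s + 20.
The coefficient of s is 1.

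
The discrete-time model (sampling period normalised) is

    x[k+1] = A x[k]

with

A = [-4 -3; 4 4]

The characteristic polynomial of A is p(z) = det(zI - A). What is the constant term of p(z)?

For a 2×2 matrix, det(zI - A) = z^2 - (tr A)z + det A.
tr A = 0, det A = -4.
So p(z) = z^2 - 4.
The constant term is -4.

-4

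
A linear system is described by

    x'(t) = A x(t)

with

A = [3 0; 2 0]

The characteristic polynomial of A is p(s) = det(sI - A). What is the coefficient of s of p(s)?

For a 2×2 matrix, det(sI - A) = s^2 - (tr A)s + det A.
tr A = 3, det A = 0.
So p(s) = s^2 - 3s.
The coefficient of s is -3.

-3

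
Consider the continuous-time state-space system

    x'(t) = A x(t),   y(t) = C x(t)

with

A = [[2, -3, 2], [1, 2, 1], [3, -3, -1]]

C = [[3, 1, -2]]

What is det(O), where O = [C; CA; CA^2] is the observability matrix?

CA = [[1, -1, 9]]
CA^2 = [[28, -32, -8]]
Observability matrix O = [C; CA; CA^2] = [[3, 1, -2], [1, -1, 9], [28, -32, -8]]
Expanding along the first row, det(O) = 3·((-1)·(-8) - 9·(-32)) - 1·(1·(-8) - 9·28) + (-2)·(1·(-32) - (-1)·28) = 3·296 - 1·(-260) + (-2)·(-4) = 1156
Since det(O) ≠ 0, rank(O) = 3 and the system is completely observable.

1156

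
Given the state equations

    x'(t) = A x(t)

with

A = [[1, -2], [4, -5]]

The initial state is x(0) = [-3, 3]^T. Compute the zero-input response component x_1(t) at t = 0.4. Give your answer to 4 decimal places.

-4.2257

det(sI - A) = s^2 - (tr A)s + det A, with tr A = 1 + (-5) = -4 and det A = 1·(-5) - (-2)·4 = -5 - (-8) = 3.
So p(s) = det(sI - A) = s^2 + 4s + 3.
Factor s^2 + 4s + 3: two numbers with sum -4 and product 3 are -1 and -3, so s^2 + 4s + 3 = (s + 1)(s + 3).
Hence p(s) = (s + 1) (s + 3), with roots -3, -1.
The eigenvalues -3, -1 are distinct and real, so A is diagonalisable and x(t) = e^{At} x(0) = V diag(e^{λ_i t}) V^{-1} x(0), where the columns of V are the eigenvectors.
λ = -3: A - (-3)I = [[4, -2], [4, -2]]. Row 1 gives 4·v1 + (-2)·v2 = 0, so take v_1 = [1, 2]^T.
λ = -1: A - (-1)I = [[2, -2], [4, -4]]. Row 1 gives 2·v1 + (-2)·v2 = 0, so take v_2 = [-1, -1]^T.
V = [v_1 v_2] = [[1, -1], [2, -1]] has det V = 1, so V^{-1} = adj(V)/det V = [[-1, 1], [-2, 1]].
Modal coordinates z(0) = V^{-1} x(0): (-1)·(-3) + 1·3 = 6; (-2)·(-3) + 1·3 = 9; so z(0) = [6, 9]^T.
x_1(t) = Σ_i (v_i)_1 · z_i(0) · e^{λ_i t} (row 1 of V times the modal terms).
x_1(0.4) = 1·6·e^{-3·0.4} + (-1)·9·e^{-1·0.4} = 6·0.301194 + (-9)·0.670320 = -4.2257.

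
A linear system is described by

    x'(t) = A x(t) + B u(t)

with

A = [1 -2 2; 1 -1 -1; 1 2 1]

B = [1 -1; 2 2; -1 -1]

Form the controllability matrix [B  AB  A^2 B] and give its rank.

3

AB = [[-5, -7], [0, -2], [4, 2]]
A^2B = [[3, 1], [-9, -7], [-1, -9]]
Controllability matrix C = [B  AB  A^2B] = [[1, -1, -5, -7, 3, 1], [2, 2, 0, -2, -9, -7], [-1, -1, 4, 2, -1, -9]]
Take the 3×3 submatrix of C formed by columns 1, 2, 3: [[1, -1, -5], [2, 2, 0], [-1, -1, 4]]. Its determinant is 1·(2·4 - 0·(-1)) - (-1)·(2·4 - 0·(-1)) + (-5)·(2·(-1) - 2·(-1)) = 1·8 - (-1)·8 + (-5)·0 = 16 ≠ 0.
So rank(C) ≥ 3; since C has 3 rows, rank(C) = 3.
rank(C) = 3 = n, so the pair (A, B) is completely controllable.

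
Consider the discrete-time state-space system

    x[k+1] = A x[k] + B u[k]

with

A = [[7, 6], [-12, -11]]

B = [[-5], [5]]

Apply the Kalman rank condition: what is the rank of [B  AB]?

1

AB = [[-5], [5]]
Controllability matrix C = [B  AB] = [[-5, -5], [5, 5]]
Every column of C is a scalar multiple of column 1 = [-5, 5] (multipliers 1, 1), so the columns span a one-dimensional space.
C ≠ 0, hence rank(C) = 1.
rank(C) = 1 < n = 2, so the pair (A, B) is not completely controllable.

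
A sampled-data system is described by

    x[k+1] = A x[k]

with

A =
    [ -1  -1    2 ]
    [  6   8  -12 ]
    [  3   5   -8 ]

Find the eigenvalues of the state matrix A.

-2, -1, 2

det(zI - A) = z^3 - (tr A)z^2 + (M11 + M22 + M33)z - det A, where Mii is the 2×2 principal minor of A obtained by deleting row i and column i.
tr A = (-1) + 8 + (-8) = -1; M11 = 8·(-8) - (-12)·5 = -64 - (-60) = -4; M22 = (-1)·(-8) - 2·3 = 8 - 6 = 2; M33 = (-1)·8 - (-1)·6 = -8 - (-6) = -2; sum of minors = -4.
det A = (-1)·(8·(-8) - (-12)·5) - (-1)·(6·(-8) - (-12)·3) + 2·(6·5 - 8·3) = (-1)·(-4) - (-1)·(-12) + 2·6 = 4.
So p(z) = det(zI - A) = z^3 + z^2 - 4z - 4.
Rational-root test: any integer root divides -4. Testing small divisors, z = -1 works: p(-1) = -1 + 1 + 4 + (-4) = 0, so (z + 1) is a factor.
Dividing, p(z) = (z + 1)(z^2 - 4).
Factor z^2 - 4: two numbers with sum 0 and product -4 are 2 and -2, so z^2 - 4 = (z - 2)(z + 2).
Hence p(z) = (z - 2) (z + 1) (z + 2), with roots -2, -1, 2.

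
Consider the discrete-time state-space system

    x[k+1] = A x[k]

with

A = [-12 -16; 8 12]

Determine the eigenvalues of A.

det(zI - A) = z^2 - (tr A)z + det A, with tr A = (-12) + 12 = 0 and det A = (-12)·12 - (-16)·8 = -144 - (-128) = -16.
So p(z) = det(zI - A) = z^2 - 16.
Factor z^2 - 16: two numbers with sum 0 and product -16 are 4 and -4, so z^2 - 16 = (z - 4)(z + 4).
Hence p(z) = (z - 4) (z + 4), with roots -4, 4.

-4, 4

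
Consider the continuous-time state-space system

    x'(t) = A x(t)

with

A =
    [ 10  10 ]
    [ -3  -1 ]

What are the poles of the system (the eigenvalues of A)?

det(sI - A) = s^2 - (tr A)s + det A, with tr A = 10 + (-1) = 9 and det A = 10·(-1) - 10·(-3) = -10 - (-30) = 20.
So p(s) = det(sI - A) = s^2 - 9s + 20.
Factor s^2 - 9s + 20: two numbers with sum 9 and product 20 are 5 and 4, so s^2 - 9s + 20 = (s - 5)(s - 4).
Hence p(s) = (s - 5) (s - 4), with roots 4, 5.
At least one eigenvalue has non-negative real part, so the system is not asymptotically stable.

4, 5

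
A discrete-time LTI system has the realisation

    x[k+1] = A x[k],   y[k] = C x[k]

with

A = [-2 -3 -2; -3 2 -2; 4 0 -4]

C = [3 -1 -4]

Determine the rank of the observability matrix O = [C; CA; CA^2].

3

CA = [[-19, -11, 12]]
CA^2 = [[119, 35, 12]]
Observability matrix O = [C; CA; CA^2] = [[3, -1, -4], [-19, -11, 12], [119, 35, 12]]
det(O) = 3·((-11)·12 - 12·35) - (-1)·((-19)·12 - 12·119) + (-4)·((-19)·35 - (-11)·119) = 3·(-552) - (-1)·(-1656) + (-4)·644 = -5888 ≠ 0, so rank(O) = 3.
rank(O) = 3 = n, so the pair (A, C) is completely observable.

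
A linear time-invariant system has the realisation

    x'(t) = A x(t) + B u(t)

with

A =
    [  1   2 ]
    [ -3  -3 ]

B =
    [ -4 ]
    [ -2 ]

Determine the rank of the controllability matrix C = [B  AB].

AB = [[-8], [18]]
Controllability matrix C = [B  AB] = [[-4, -8], [-2, 18]]
det(C) = (-4)·18 - (-8)·(-2) = -72 - 16 = -88 ≠ 0, so rank(C) = 2.
rank(C) = 2 = n, so the pair (A, B) is completely controllable.

2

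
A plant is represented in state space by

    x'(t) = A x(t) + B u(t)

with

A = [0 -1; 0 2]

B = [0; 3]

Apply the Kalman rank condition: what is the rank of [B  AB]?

AB = [[-3], [6]]
Controllability matrix C = [B  AB] = [[0, -3], [3, 6]]
det(C) = 0·6 - (-3)·3 = 0 - (-9) = 9 ≠ 0, so rank(C) = 2.
rank(C) = 2 = n, so the pair (A, B) is completely controllable.

2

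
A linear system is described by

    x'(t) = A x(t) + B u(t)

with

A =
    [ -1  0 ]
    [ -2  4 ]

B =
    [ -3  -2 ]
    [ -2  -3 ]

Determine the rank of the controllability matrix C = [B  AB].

AB = [[3, 2], [-2, -8]]
Controllability matrix C = [B  AB] = [[-3, -2, 3, 2], [-2, -3, -2, -8]]
Take the 2×2 submatrix of C formed by columns 1, 2: [[-3, -2], [-2, -3]]. Its determinant is (-3)·(-3) - (-2)·(-2) = 9 - 4 = 5 ≠ 0.
So rank(C) ≥ 2; since C has 2 rows, rank(C) = 2.
rank(C) = 2 = n, so the pair (A, B) is completely controllable.

2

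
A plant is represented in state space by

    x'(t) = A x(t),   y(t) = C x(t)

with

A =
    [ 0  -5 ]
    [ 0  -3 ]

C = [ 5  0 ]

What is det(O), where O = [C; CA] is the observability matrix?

-125

CA = [[0, -25]]
Observability matrix O = [C; CA] = [[5, 0], [0, -25]]
det(O) = 5·(-25) - 0·0 = -125 - 0 = -125
Since det(O) ≠ 0, rank(O) = 2 and the system is completely observable.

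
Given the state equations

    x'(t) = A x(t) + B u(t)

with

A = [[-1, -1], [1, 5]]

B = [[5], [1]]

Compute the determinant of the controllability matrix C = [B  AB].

AB = [[-6], [10]]
Controllability matrix C = [B  AB] = [[5, -6], [1, 10]]
det(C) = 5·10 - (-6)·1 = 50 - (-6) = 56
Since det(C) ≠ 0, rank(C) = 2 and the system is completely controllable.

56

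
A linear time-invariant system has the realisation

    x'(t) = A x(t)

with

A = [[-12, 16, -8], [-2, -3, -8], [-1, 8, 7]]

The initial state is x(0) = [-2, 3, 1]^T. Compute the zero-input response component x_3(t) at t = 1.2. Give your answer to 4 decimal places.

det(sI - A) = s^3 - (tr A)s^2 + (M11 + M22 + M33)s - det A, where Mii is the 2×2 principal minor of A obtained by deleting row i and column i.
tr A = (-12) + (-3) + 7 = -8; M11 = (-3)·7 - (-8)·8 = -21 - (-64) = 43; M22 = (-12)·7 - (-8)·(-1) = -84 - 8 = -92; M33 = (-12)·(-3) - 16·(-2) = 36 - (-32) = 68; sum of minors = 19.
det A = (-12)·((-3)·7 - (-8)·8) - 16·((-2)·7 - (-8)·(-1)) + (-8)·((-2)·8 - (-3)·(-1)) = (-12)·43 - 16·(-22) + (-8)·(-19) = -12.
So p(s) = det(sI - A) = s^3 + 8s^2 + 19s + 12.
Rational-root test: any integer root divides 12. Testing small divisors, s = -1 works: p(-1) = -1 + 8 + (-19) + 12 = 0, so (s + 1) is a factor.
Dividing, p(s) = (s + 1)(s^2 + 7s + 12).
Factor s^2 + 7s + 12: two numbers with sum -7 and product 12 are -3 and -4, so s^2 + 7s + 12 = (s + 3)(s + 4).
Hence p(s) = (s + 1) (s + 3) (s + 4), with roots -4, -3, -1.
The eigenvalues -4, -3, -1 are distinct and real, so A is diagonalisable and x(t) = e^{At} x(0) = V diag(e^{λ_i t}) V^{-1} x(0), where the columns of V are the eigenvectors.
λ = -4: A - (-4)I = [[-8, 16, -8], [-2, 1, -8], [-1, 8, 11]]. v must be orthogonal to every row; (row 1) × (row 2) = [-120, -48, 24], so take v_1 = [5, 2, -1]^T.
λ = -3: A - (-3)I = [[-9, 16, -8], [-2, 0, -8], [-1, 8, 10]]. v must be orthogonal to every row; (row 1) × (row 2) = [-128, -56, 32], so take v_2 = [-16, -7, 4]^T.
λ = -1: A - (-1)I = [[-11, 16, -8], [-2, -2, -8], [-1, 8, 8]]. v must be orthogonal to every row; (row 1) × (row 2) = [-144, -72, 54], so take v_3 = [-8, -4, 3]^T.
V = [v_1 v_2 v_3] = [[5, -16, -8], [2, -7, -4], [-1, 4, 3]] has det V = -1, so V^{-1} = adj(V)/det V = [[5, -16, -8], [2, -7, -4], [-1, 4, 3]].
Modal coordinates z(0) = V^{-1} x(0): 5·(-2) + (-16)·3 + (-8)·1 = -66; 2·(-2) + (-7)·3 + (-4)·1 = -29; (-1)·(-2) + 4·3 + 3·1 = 17; so z(0) = [-66, -29, 17]^T.
x_3(t) = Σ_i (v_i)_3 · z_i(0) · e^{λ_i t} (row 3 of V times the modal terms).
x_3(1.2) = (-1)·(-66)·e^{-4·1.2} + 4·(-29)·e^{-3·1.2} + 3·17·e^{-1·1.2} = 66·0.008230 + (-116)·0.027324 + 51·0.301194 = 12.7345.

12.7345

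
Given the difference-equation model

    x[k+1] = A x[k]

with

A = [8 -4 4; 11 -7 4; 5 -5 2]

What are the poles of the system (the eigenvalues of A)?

-3, 2, 4

det(zI - A) = z^3 - (tr A)z^2 + (M11 + M22 + M33)z - det A, where Mii is the 2×2 principal minor of A obtained by deleting row i and column i.
tr A = 8 + (-7) + 2 = 3; M11 = (-7)·2 - 4·(-5) = -14 - (-20) = 6; M22 = 8·2 - 4·5 = 16 - 20 = -4; M33 = 8·(-7) - (-4)·11 = -56 - (-44) = -12; sum of minors = -10.
det A = 8·((-7)·2 - 4·(-5)) - (-4)·(11·2 - 4·5) + 4·(11·(-5) - (-7)·5) = 8·6 - (-4)·2 + 4·(-20) = -24.
So p(z) = det(zI - A) = z^3 - 3z^2 - 10z + 24.
Rational-root test: any integer root divides 24. Testing small divisors, z = 2 works: p(2) = 8 + (-12) + (-20) + 24 = 0, so (z - 2) is a factor.
Dividing, p(z) = (z - 2)(z^2 - z - 12).
Factor z^2 - z - 12: two numbers with sum 1 and product -12 are 4 and -3, so z^2 - z - 12 = (z - 4)(z + 3).
Hence p(z) = (z - 4) (z - 2) (z + 3), with roots -3, 2, 4.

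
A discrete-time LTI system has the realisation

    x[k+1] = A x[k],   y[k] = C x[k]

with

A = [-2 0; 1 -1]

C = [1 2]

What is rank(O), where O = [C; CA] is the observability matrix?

2

CA = [[0, -2]]
Observability matrix O = [C; CA] = [[1, 2], [0, -2]]
det(O) = 1·(-2) - 2·0 = -2 - 0 = -2 ≠ 0, so rank(O) = 2.
rank(O) = 2 = n, so the pair (A, C) is completely observable.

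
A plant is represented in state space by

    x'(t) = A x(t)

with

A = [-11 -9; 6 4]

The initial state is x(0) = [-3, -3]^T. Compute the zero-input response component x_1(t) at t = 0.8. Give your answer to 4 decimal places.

det(sI - A) = s^2 - (tr A)s + det A, with tr A = (-11) + 4 = -7 and det A = (-11)·4 - (-9)·6 = -44 - (-54) = 10.
So p(s) = det(sI - A) = s^2 + 7s + 10.
Factor s^2 + 7s + 10: two numbers with sum -7 and product 10 are -2 and -5, so s^2 + 7s + 10 = (s + 2)(s + 5).
Hence p(s) = (s + 2) (s + 5), with roots -5, -2.
The eigenvalues -5, -2 are distinct and real, so A is diagonalisable and x(t) = e^{At} x(0) = V diag(e^{λ_i t}) V^{-1} x(0), where the columns of V are the eigenvectors.
λ = -5: A - (-5)I = [[-6, -9], [6, 9]]. Row 1 gives (-6)·v1 + (-9)·v2 = 0, so take v_1 = [3, -2]^T.
λ = -2: A - (-2)I = [[-9, -9], [6, 6]]. Row 1 gives (-9)·v1 + (-9)·v2 = 0, so take v_2 = [1, -1]^T.
V = [v_1 v_2] = [[3, 1], [-2, -1]] has det V = -1, so V^{-1} = adj(V)/det V = [[1, 1], [-2, -3]].
Modal coordinates z(0) = V^{-1} x(0): 1·(-3) + 1·(-3) = -6; (-2)·(-3) + (-3)·(-3) = 15; so z(0) = [-6, 15]^T.
x_1(t) = Σ_i (v_i)_1 · z_i(0) · e^{λ_i t} (row 1 of V times the modal terms).
x_1(0.8) = 3·(-6)·e^{-5·0.8} + 1·15·e^{-2·0.8} = (-18)·0.018316 + 15·0.201897 = 2.6988.

2.6988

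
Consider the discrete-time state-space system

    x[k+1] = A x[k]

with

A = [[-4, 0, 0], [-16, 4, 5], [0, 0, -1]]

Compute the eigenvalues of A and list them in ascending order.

det(zI - A) = z^3 - (tr A)z^2 + (M11 + M22 + M33)z - det A, where Mii is the 2×2 principal minor of A obtained by deleting row i and column i.
tr A = (-4) + 4 + (-1) = -1; M11 = 4·(-1) - 5·0 = -4 - 0 = -4; M22 = (-4)·(-1) - 0·0 = 4 - 0 = 4; M33 = (-4)·4 - 0·(-16) = -16 - 0 = -16; sum of minors = -16.
det A = (-4)·(4·(-1) - 5·0) - 0·((-16)·(-1) - 5·0) + 0·((-16)·0 - 4·0) = (-4)·(-4) - 0·16 + 0·0 = 16.
So p(z) = det(zI - A) = z^3 + z^2 - 16z - 16.
Rational-root test: any integer root divides -16. Testing small divisors, z = -1 works: p(-1) = -1 + 1 + 16 + (-16) = 0, so (z + 1) is a factor.
Dividing, p(z) = (z + 1)(z^2 - 16).
Factor z^2 - 16: two numbers with sum 0 and product -16 are 4 and -4, so z^2 - 16 = (z - 4)(z + 4).
Hence p(z) = (z - 4) (z + 1) (z + 4), with roots -4, -1, 4.

-4, -1, 4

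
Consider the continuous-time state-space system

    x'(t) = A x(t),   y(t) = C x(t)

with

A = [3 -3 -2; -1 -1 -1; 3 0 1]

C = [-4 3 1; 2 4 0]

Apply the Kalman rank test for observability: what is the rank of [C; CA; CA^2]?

3

CA = [[-12, 9, 6], [2, -10, -8]]
CA^2 = [[-27, 27, 21], [-8, 4, -2]]
Observability matrix O = [C; CA; CA^2] = [[-4, 3, 1], [2, 4, 0], [-12, 9, 6], [2, -10, -8], [-27, 27, 21], [-8, 4, -2]]
Take the 3×3 submatrix of O formed by rows 1, 2, 3: [[-4, 3, 1], [2, 4, 0], [-12, 9, 6]]. Its determinant is (-4)·(4·6 - 0·9) - 3·(2·6 - 0·(-12)) + 1·(2·9 - 4·(-12)) = (-4)·24 - 3·12 + 1·66 = -66 ≠ 0.
So rank(O) ≥ 3; since O has 3 columns, rank(O) = 3.
rank(O) = 3 = n, so the pair (A, C) is completely observable.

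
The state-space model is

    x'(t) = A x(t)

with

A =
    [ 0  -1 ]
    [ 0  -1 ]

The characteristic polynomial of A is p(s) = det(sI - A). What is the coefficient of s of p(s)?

For a 2×2 matrix, det(sI - A) = s^2 - (tr A)s + det A.
tr A = -1, det A = 0.
So p(s) = s^2 + s.
The coefficient of s is 1.

1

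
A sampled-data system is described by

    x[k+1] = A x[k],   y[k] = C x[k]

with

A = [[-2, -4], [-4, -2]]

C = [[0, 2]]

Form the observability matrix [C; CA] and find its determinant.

16

CA = [[-8, -4]]
Observability matrix O = [C; CA] = [[0, 2], [-8, -4]]
det(O) = 0·(-4) - 2·(-8) = 0 - (-16) = 16
Since det(O) ≠ 0, rank(O) = 2 and the system is completely observable.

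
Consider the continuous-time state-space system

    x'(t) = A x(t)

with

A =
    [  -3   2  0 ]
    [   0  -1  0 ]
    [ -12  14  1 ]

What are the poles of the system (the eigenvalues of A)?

-3, -1, 1

det(sI - A) = s^3 - (tr A)s^2 + (M11 + M22 + M33)s - det A, where Mii is the 2×2 principal minor of A obtained by deleting row i and column i.
tr A = (-3) + (-1) + 1 = -3; M11 = (-1)·1 - 0·14 = -1 - 0 = -1; M22 = (-3)·1 - 0·(-12) = -3 - 0 = -3; M33 = (-3)·(-1) - 2·0 = 3 - 0 = 3; sum of minors = -1.
det A = (-3)·((-1)·1 - 0·14) - 2·(0·1 - 0·(-12)) + 0·(0·14 - (-1)·(-12)) = (-3)·(-1) - 2·0 + 0·(-12) = 3.
So p(s) = det(sI - A) = s^3 + 3s^2 - s - 3.
Rational-root test: any integer root divides -3. Testing small divisors, s = -1 works: p(-1) = -1 + 3 + 1 + (-3) = 0, so (s + 1) is a factor.
Dividing, p(s) = (s + 1)(s^2 + 2s - 3).
Factor s^2 + 2s - 3: two numbers with sum -2 and product -3 are 1 and -3, so s^2 + 2s - 3 = (s - 1)(s + 3).
Hence p(s) = (s - 1) (s + 1) (s + 3), with roots -3, -1, 1.
At least one eigenvalue has non-negative real part, so the system is not asymptotically stable.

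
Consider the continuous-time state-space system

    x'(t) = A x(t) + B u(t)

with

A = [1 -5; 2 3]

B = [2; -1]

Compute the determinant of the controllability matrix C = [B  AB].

9

AB = [[7], [1]]
Controllability matrix C = [B  AB] = [[2, 7], [-1, 1]]
det(C) = 2·1 - 7·(-1) = 2 - (-7) = 9
Since det(C) ≠ 0, rank(C) = 2 and the system is completely controllable.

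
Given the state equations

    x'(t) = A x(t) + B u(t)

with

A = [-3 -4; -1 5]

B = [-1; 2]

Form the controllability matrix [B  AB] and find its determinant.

-1

AB = [[-5], [11]]
Controllability matrix C = [B  AB] = [[-1, -5], [2, 11]]
det(C) = (-1)·11 - (-5)·2 = -11 - (-10) = -1
Since det(C) ≠ 0, rank(C) = 2 and the system is completely controllable.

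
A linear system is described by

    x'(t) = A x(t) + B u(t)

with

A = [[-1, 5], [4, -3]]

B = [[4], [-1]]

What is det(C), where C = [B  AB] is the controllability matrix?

AB = [[-9], [19]]
Controllability matrix C = [B  AB] = [[4, -9], [-1, 19]]
det(C) = 4·19 - (-9)·(-1) = 76 - 9 = 67
Since det(C) ≠ 0, rank(C) = 2 and the system is completely controllable.

67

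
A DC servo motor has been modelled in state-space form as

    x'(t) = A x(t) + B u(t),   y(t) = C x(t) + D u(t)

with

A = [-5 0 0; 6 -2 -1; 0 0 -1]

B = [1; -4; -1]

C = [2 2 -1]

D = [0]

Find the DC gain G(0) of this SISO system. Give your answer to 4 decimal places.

G(0) = C(-A)^{-1}B + D = -C A^{-1} B + D.
det A = -10, so A^{-1} = (1/-10)·adj(A) = [[-1/5, 0, 0], [-3/5, -1/2, 1/2], [0, 0, -1]]
A^{-1} B = [-1/5, 9/10, 1]^T
C A^{-1} B = 2/5
G(0) = D - C A^{-1} B = 0 - (2/5) = -2/5 ≈ -0.4000

-0.4000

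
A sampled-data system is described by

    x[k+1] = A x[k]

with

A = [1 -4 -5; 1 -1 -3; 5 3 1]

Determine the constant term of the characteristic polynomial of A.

-32

Expand det(zI - A) for the 3×3 matrix.
p(z) = z^3 - z^2 + 37z - 32.
(Check: constant term = det(-A) = (-1)^3 det A = -32; coefficient of z^2 = -tr A = -1.)
The constant term is -32.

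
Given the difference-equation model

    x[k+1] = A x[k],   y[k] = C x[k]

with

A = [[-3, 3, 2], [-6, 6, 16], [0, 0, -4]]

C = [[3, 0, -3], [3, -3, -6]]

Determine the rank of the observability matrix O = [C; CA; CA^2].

CA = [[-9, 9, 18], [9, -9, -18]]
CA^2 = [[-27, 27, 54], [27, -27, -54]]
Observability matrix O = [C; CA; CA^2] = [[3, 0, -3], [3, -3, -6], [-9, 9, 18], [9, -9, -18], [-27, 27, 54], [27, -27, -54]]
The columns c1, c2, c3 of O are linearly dependent: c1 - c2 + c3 = 0 (check each entry), so rank(O) ≤ 2.
The 2×2 minor from rows 1, 2, columns 1, 2 is 3·(-3) - 0·3 = -9 - 0 = -9 ≠ 0, so rank(O) = 2.
rank(O) = 2 < n = 3, so the pair (A, C) is not completely observable.

2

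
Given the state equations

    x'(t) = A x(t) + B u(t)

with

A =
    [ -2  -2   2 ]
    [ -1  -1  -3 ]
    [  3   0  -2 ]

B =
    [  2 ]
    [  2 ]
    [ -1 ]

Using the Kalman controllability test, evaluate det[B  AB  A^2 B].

AB = [[-10], [-1], [8]]
A^2B = [[38], [-13], [-46]]
Controllability matrix C = [B  AB  A^2B] = [[2, -10, 38], [2, -1, -13], [-1, 8, -46]]
Expanding along the first row, det(C) = 2·((-1)·(-46) - (-13)·8) - (-10)·(2·(-46) - (-13)·(-1)) + 38·(2·8 - (-1)·(-1)) = 2·150 - (-10)·(-105) + 38·15 = -180
Since det(C) ≠ 0, rank(C) = 3 and the system is completely controllable.

-180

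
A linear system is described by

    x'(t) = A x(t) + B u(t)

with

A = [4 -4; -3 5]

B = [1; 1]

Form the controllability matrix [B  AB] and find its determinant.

2

AB = [[0], [2]]
Controllability matrix C = [B  AB] = [[1, 0], [1, 2]]
det(C) = 1·2 - 0·1 = 2 - 0 = 2
Since det(C) ≠ 0, rank(C) = 2 and the system is completely controllable.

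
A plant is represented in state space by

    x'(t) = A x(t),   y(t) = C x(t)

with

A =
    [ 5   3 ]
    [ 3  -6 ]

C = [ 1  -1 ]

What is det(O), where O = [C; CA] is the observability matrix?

CA = [[2, 9]]
Observability matrix O = [C; CA] = [[1, -1], [2, 9]]
det(O) = 1·9 - (-1)·2 = 9 - (-2) = 11
Since det(O) ≠ 0, rank(O) = 2 and the system is completely observable.

11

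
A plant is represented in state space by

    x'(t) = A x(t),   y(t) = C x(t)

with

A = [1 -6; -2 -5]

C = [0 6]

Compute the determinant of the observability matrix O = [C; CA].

CA = [[-12, -30]]
Observability matrix O = [C; CA] = [[0, 6], [-12, -30]]
det(O) = 0·(-30) - 6·(-12) = 0 - (-72) = 72
Since det(O) ≠ 0, rank(O) = 2 and the system is completely observable.

72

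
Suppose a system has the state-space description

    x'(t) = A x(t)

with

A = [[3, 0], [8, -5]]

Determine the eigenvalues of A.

det(sI - A) = s^2 - (tr A)s + det A, with tr A = 3 + (-5) = -2 and det A = 3·(-5) - 0·8 = -15 - 0 = -15.
So p(s) = det(sI - A) = s^2 + 2s - 15.
Factor s^2 + 2s - 15: two numbers with sum -2 and product -15 are 3 and -5, so s^2 + 2s - 15 = (s - 3)(s + 5).
Hence p(s) = (s - 3) (s + 5), with roots -5, 3.
At least one eigenvalue has non-negative real part, so the system is not asymptotically stable.

-5, 3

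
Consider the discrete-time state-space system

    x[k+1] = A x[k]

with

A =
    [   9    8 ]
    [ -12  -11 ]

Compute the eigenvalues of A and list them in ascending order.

-3, 1

det(zI - A) = z^2 - (tr A)z + det A, with tr A = 9 + (-11) = -2 and det A = 9·(-11) - 8·(-12) = -99 - (-96) = -3.
So p(z) = det(zI - A) = z^2 + 2z - 3.
Factor z^2 + 2z - 3: two numbers with sum -2 and product -3 are 1 and -3, so z^2 + 2z - 3 = (z - 1)(z + 3).
Hence p(z) = (z - 1) (z + 3), with roots -3, 1.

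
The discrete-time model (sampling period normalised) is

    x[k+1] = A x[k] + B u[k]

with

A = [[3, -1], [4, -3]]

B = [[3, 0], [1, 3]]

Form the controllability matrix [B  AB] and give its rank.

AB = [[8, -3], [9, -9]]
Controllability matrix C = [B  AB] = [[3, 0, 8, -3], [1, 3, 9, -9]]
Take the 2×2 submatrix of C formed by columns 1, 2: [[3, 0], [1, 3]]. Its determinant is 3·3 - 0·1 = 9 - 0 = 9 ≠ 0.
So rank(C) ≥ 2; since C has 2 rows, rank(C) = 2.
rank(C) = 2 = n, so the pair (A, B) is completely controllable.

2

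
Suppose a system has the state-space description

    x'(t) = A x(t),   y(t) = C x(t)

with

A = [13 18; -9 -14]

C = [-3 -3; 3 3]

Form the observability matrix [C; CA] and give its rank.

1

CA = [[-12, -12], [12, 12]]
Observability matrix O = [C; CA] = [[-3, -3], [3, 3], [-12, -12], [12, 12]]
Every row of O is a scalar multiple of row 1 = [-3, -3] (multipliers 1, -1, 4, -4), so the rows span a one-dimensional space.
O ≠ 0, hence rank(O) = 1.
rank(O) = 1 < n = 2, so the pair (A, C) is not completely observable.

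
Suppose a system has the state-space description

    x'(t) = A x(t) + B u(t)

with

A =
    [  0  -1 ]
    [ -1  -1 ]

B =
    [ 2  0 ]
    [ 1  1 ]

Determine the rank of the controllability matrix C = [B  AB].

AB = [[-1, -1], [-3, -1]]
Controllability matrix C = [B  AB] = [[2, 0, -1, -1], [1, 1, -3, -1]]
Take the 2×2 submatrix of C formed by columns 1, 2: [[2, 0], [1, 1]]. Its determinant is 2·1 - 0·1 = 2 - 0 = 2 ≠ 0.
So rank(C) ≥ 2; since C has 2 rows, rank(C) = 2.
rank(C) = 2 = n, so the pair (A, B) is completely controllable.

2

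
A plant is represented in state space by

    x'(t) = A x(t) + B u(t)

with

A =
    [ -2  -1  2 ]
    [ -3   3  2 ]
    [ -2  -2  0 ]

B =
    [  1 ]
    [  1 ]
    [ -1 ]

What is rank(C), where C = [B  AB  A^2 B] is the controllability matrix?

3

AB = [[-5], [-2], [-4]]
A^2B = [[4], [1], [14]]
Controllability matrix C = [B  AB  A^2B] = [[1, -5, 4], [1, -2, 1], [-1, -4, 14]]
det(C) = 1·((-2)·14 - 1·(-4)) - (-5)·(1·14 - 1·(-1)) + 4·(1·(-4) - (-2)·(-1)) = 1·(-24) - (-5)·15 + 4·(-6) = 27 ≠ 0, so rank(C) = 3.
rank(C) = 3 = n, so the pair (A, B) is completely controllable.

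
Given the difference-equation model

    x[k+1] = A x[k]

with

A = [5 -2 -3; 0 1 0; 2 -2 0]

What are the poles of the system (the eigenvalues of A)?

det(zI - A) = z^3 - (tr A)z^2 + (M11 + M22 + M33)z - det A, where Mii is the 2×2 principal minor of A obtained by deleting row i and column i.
tr A = 5 + 1 + 0 = 6; M11 = 1·0 - 0·(-2) = 0 - 0 = 0; M22 = 5·0 - (-3)·2 = 0 - (-6) = 6; M33 = 5·1 - (-2)·0 = 5 - 0 = 5; sum of minors = 11.
det A = 5·(1·0 - 0·(-2)) - (-2)·(0·0 - 0·2) + (-3)·(0·(-2) - 1·2) = 5·0 - (-2)·0 + (-3)·(-2) = 6.
So p(z) = det(zI - A) = z^3 - 6z^2 + 11z - 6.
Rational-root test: any integer root divides -6. Testing small divisors, z = 1 works: p(1) = 1 + (-6) + 11 + (-6) = 0, so (z - 1) is a factor.
Dividing, p(z) = (z - 1)(z^2 - 5z + 6).
Factor z^2 - 5z + 6: two numbers with sum 5 and product 6 are 3 and 2, so z^2 - 5z + 6 = (z - 3)(z - 2).
Hence p(z) = (z - 3) (z - 2) (z - 1), with roots 1, 2, 3.

1, 2, 3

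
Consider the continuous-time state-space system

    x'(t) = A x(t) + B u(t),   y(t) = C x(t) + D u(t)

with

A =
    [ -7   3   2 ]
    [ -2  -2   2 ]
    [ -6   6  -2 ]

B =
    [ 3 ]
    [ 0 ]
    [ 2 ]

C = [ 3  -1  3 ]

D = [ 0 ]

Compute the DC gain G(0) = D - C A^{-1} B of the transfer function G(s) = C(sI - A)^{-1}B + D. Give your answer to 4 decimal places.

-2.0000

G(0) = C(-A)^{-1}B + D = -C A^{-1} B + D.
det A = -40, so A^{-1} = (1/-40)·adj(A) = [[1/5, -9/20, -1/4], [2/5, -13/20, -1/4], [3/5, -3/5, -1/2]]
A^{-1} B = [1/10, 7/10, 4/5]^T
C A^{-1} B = 2
G(0) = D - C A^{-1} B = 0 - (2) = -2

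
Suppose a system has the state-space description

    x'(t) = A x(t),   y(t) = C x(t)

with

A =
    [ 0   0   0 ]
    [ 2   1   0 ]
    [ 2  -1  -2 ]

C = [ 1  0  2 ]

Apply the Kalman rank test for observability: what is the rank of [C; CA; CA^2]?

3

CA = [[4, -2, -4]]
CA^2 = [[-12, 2, 8]]
Observability matrix O = [C; CA; CA^2] = [[1, 0, 2], [4, -2, -4], [-12, 2, 8]]
det(O) = 1·((-2)·8 - (-4)·2) - 0·(4·8 - (-4)·(-12)) + 2·(4·2 - (-2)·(-12)) = 1·(-8) - 0·(-16) + 2·(-16) = -40 ≠ 0, so rank(O) = 3.
rank(O) = 3 = n, so the pair (A, C) is completely observable.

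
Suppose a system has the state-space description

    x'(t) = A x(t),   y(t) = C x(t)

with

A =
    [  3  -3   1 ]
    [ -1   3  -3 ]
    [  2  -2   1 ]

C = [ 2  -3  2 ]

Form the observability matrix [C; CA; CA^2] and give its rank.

CA = [[13, -19, 13]]
CA^2 = [[84, -122, 83]]
Observability matrix O = [C; CA; CA^2] = [[2, -3, 2], [13, -19, 13], [84, -122, 83]]
det(O) = 2·((-19)·83 - 13·(-122)) - (-3)·(13·83 - 13·84) + 2·(13·(-122) - (-19)·84) = 2·9 - (-3)·(-13) + 2·10 = -1 ≠ 0, so rank(O) = 3.
rank(O) = 3 = n, so the pair (A, C) is completely observable.

3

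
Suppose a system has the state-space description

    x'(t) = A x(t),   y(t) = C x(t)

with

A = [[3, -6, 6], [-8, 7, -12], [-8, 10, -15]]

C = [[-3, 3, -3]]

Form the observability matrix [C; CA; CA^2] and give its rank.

CA = [[-9, 9, -9]]
CA^2 = [[-27, 27, -27]]
Observability matrix O = [C; CA; CA^2] = [[-3, 3, -3], [-9, 9, -9], [-27, 27, -27]]
Every row of O is a scalar multiple of row 1 = [-3, 3, -3] (multipliers 1, 3, 9), so the rows span a one-dimensional space.
O ≠ 0, hence rank(O) = 1.
rank(O) = 1 < n = 3, so the pair (A, C) is not completely observable.

1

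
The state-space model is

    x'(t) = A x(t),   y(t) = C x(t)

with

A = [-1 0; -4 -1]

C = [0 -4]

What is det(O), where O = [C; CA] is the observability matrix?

64

CA = [[16, 4]]
Observability matrix O = [C; CA] = [[0, -4], [16, 4]]
det(O) = 0·4 - (-4)·16 = 0 - (-64) = 64
Since det(O) ≠ 0, rank(O) = 2 and the system is completely observable.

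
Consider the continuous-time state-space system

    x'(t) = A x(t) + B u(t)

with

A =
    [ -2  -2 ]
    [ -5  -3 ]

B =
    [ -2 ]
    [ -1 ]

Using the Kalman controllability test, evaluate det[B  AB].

AB = [[6], [13]]
Controllability matrix C = [B  AB] = [[-2, 6], [-1, 13]]
det(C) = (-2)·13 - 6·(-1) = -26 - (-6) = -20
Since det(C) ≠ 0, rank(C) = 2 and the system is completely controllable.

-20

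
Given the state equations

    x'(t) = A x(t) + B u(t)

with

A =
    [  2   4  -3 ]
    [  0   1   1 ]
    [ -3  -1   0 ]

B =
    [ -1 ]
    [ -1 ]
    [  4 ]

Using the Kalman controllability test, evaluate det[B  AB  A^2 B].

-971

AB = [[-18], [3], [4]]
A^2B = [[-36], [7], [51]]
Controllability matrix C = [B  AB  A^2B] = [[-1, -18, -36], [-1, 3, 7], [4, 4, 51]]
Expanding along the first row, det(C) = (-1)·(3·51 - 7·4) - (-18)·((-1)·51 - 7·4) + (-36)·((-1)·4 - 3·4) = (-1)·125 - (-18)·(-79) + (-36)·(-16) = -971
Since det(C) ≠ 0, rank(C) = 3 and the system is completely controllable.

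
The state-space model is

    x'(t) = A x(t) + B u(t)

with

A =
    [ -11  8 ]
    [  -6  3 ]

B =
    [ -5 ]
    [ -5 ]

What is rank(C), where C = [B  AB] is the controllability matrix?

AB = [[15], [15]]
Controllability matrix C = [B  AB] = [[-5, 15], [-5, 15]]
Every column of C is a scalar multiple of column 1 = [-5, -5] (multipliers 1, -3), so the columns span a one-dimensional space.
C ≠ 0, hence rank(C) = 1.
rank(C) = 1 < n = 2, so the pair (A, B) is not completely controllable.

1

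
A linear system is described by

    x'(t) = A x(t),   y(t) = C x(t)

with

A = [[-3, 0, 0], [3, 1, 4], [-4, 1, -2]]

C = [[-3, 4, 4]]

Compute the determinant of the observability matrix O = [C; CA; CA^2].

0

CA = [[5, 8, 8]]
CA^2 = [[-23, 16, 16]]
Observability matrix O = [C; CA; CA^2] = [[-3, 4, 4], [5, 8, 8], [-23, 16, 16]]
Expanding along the first row, det(O) = (-3)·(8·16 - 8·16) - 4·(5·16 - 8·(-23)) + 4·(5·16 - 8·(-23)) = (-3)·0 - 4·264 + 4·264 = 0
Since det(O) = 0, rank(O) < 3 and the system is not completely observable.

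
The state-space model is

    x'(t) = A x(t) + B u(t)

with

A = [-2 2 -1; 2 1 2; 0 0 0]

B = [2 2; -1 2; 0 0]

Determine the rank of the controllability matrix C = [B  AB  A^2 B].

2

AB = [[-6, 0], [3, 6], [0, 0]]
A^2B = [[18, 12], [-9, 6], [0, 0]]
Controllability matrix C = [B  AB  A^2B] = [[2, 2, -6, 0, 18, 12], [-1, 2, 3, 6, -9, 6], [0, 0, 0, 0, 0, 0]]
Row 3 of C is identically zero, so rank(C) ≤ 2.
The 2×2 minor from rows 1, 2, columns 1, 2 is 2·2 - 2·(-1) = 4 - (-2) = 6 ≠ 0, so rank(C) = 2.
rank(C) = 2 < n = 3, so the pair (A, B) is not completely controllable.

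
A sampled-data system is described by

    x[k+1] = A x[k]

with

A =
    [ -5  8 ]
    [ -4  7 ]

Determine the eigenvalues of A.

det(zI - A) = z^2 - (tr A)z + det A, with tr A = (-5) + 7 = 2 and det A = (-5)·7 - 8·(-4) = -35 - (-32) = -3.
So p(z) = det(zI - A) = z^2 - 2z - 3.
Factor z^2 - 2z - 3: two numbers with sum 2 and product -3 are 3 and -1, so z^2 - 2z - 3 = (z - 3)(z + 1).
Hence p(z) = (z - 3) (z + 1), with roots -1, 3.

-1, 3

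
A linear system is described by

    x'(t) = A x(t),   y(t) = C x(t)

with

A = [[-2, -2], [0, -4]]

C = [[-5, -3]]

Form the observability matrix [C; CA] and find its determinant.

-80

CA = [[10, 22]]
Observability matrix O = [C; CA] = [[-5, -3], [10, 22]]
det(O) = (-5)·22 - (-3)·10 = -110 - (-30) = -80
Since det(O) ≠ 0, rank(O) = 2 and the system is completely observable.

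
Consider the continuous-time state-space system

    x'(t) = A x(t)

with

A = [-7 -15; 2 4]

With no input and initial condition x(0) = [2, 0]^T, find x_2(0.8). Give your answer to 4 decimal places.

0.9897

det(sI - A) = s^2 - (tr A)s + det A, with tr A = (-7) + 4 = -3 and det A = (-7)·4 - (-15)·2 = -28 - (-30) = 2.
So p(s) = det(sI - A) = s^2 + 3s + 2.
Factor s^2 + 3s + 2: two numbers with sum -3 and product 2 are -1 and -2, so s^2 + 3s + 2 = (s + 1)(s + 2).
Hence p(s) = (s + 1) (s + 2), with roots -2, -1.
The eigenvalues -2, -1 are distinct and real, so A is diagonalisable and x(t) = e^{At} x(0) = V diag(e^{λ_i t}) V^{-1} x(0), where the columns of V are the eigenvectors.
λ = -2: A - (-2)I = [[-5, -15], [2, 6]]. Row 1 gives (-5)·v1 + (-15)·v2 = 0, so take v_1 = [3, -1]^T.
λ = -1: A - (-1)I = [[-6, -15], [2, 5]]. Row 1 gives (-6)·v1 + (-15)·v2 = 0, so take v_2 = [-5, 2]^T.
V = [v_1 v_2] = [[3, -5], [-1, 2]] has det V = 1, so V^{-1} = adj(V)/det V = [[2, 5], [1, 3]].
Modal coordinates z(0) = V^{-1} x(0): 2·2 + 5·0 = 4; 1·2 + 3·0 = 2; so z(0) = [4, 2]^T.
x_2(t) = Σ_i (v_i)_2 · z_i(0) · e^{λ_i t} (row 2 of V times the modal terms).
x_2(0.8) = (-1)·4·e^{-2·0.8} + 2·2·e^{-1·0.8} = (-4)·0.201897 + 4·0.449329 = 0.9897.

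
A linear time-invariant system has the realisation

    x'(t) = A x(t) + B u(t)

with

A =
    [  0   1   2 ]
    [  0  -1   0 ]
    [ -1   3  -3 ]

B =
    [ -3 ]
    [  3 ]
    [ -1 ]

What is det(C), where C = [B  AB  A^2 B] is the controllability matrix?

936

AB = [[1], [-3], [15]]
A^2B = [[27], [3], [-55]]
Controllability matrix C = [B  AB  A^2B] = [[-3, 1, 27], [3, -3, 3], [-1, 15, -55]]
Expanding along the first row, det(C) = (-3)·((-3)·(-55) - 3·15) - 1·(3·(-55) - 3·(-1)) + 27·(3·15 - (-3)·(-1)) = (-3)·120 - 1·(-162) + 27·42 = 936
Since det(C) ≠ 0, rank(C) = 3 and the system is completely controllable.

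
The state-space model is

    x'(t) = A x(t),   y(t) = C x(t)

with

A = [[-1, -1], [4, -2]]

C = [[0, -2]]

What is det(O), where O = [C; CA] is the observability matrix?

-16

CA = [[-8, 4]]
Observability matrix O = [C; CA] = [[0, -2], [-8, 4]]
det(O) = 0·4 - (-2)·(-8) = 0 - 16 = -16
Since det(O) ≠ 0, rank(O) = 2 and the system is completely observable.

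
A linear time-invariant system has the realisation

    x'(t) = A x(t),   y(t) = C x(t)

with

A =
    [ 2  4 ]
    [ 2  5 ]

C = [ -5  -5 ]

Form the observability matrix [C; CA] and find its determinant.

125

CA = [[-20, -45]]
Observability matrix O = [C; CA] = [[-5, -5], [-20, -45]]
det(O) = (-5)·(-45) - (-5)·(-20) = 225 - 100 = 125
Since det(O) ≠ 0, rank(O) = 2 and the system is completely observable.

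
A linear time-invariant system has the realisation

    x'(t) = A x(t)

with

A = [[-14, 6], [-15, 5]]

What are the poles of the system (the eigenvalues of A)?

det(sI - A) = s^2 - (tr A)s + det A, with tr A = (-14) + 5 = -9 and det A = (-14)·5 - 6·(-15) = -70 - (-90) = 20.
So p(s) = det(sI - A) = s^2 + 9s + 20.
Factor s^2 + 9s + 20: two numbers with sum -9 and product 20 are -4 and -5, so s^2 + 9s + 20 = (s + 4)(s + 5).
Hence p(s) = (s + 4) (s + 5), with roots -5, -4.
All eigenvalues have negative real part, so the system is asymptotically stable.

-5, -4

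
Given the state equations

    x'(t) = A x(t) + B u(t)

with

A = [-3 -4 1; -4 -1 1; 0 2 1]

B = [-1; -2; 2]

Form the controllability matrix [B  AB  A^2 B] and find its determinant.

-360

AB = [[13], [8], [-2]]
A^2B = [[-73], [-62], [14]]
Controllability matrix C = [B  AB  A^2B] = [[-1, 13, -73], [-2, 8, -62], [2, -2, 14]]
Expanding along the first row, det(C) = (-1)·(8·14 - (-62)·(-2)) - 13·((-2)·14 - (-62)·2) + (-73)·((-2)·(-2) - 8·2) = (-1)·(-12) - 13·96 + (-73)·(-12) = -360
Since det(C) ≠ 0, rank(C) = 3 and the system is completely controllable.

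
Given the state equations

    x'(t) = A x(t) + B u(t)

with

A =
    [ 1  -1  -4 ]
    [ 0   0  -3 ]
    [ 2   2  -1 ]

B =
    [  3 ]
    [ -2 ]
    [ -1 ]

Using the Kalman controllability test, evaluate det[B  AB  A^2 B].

AB = [[9], [3], [3]]
A^2B = [[-6], [-9], [21]]
Controllability matrix C = [B  AB  A^2B] = [[3, 9, -6], [-2, 3, -9], [-1, 3, 21]]
Expanding along the first row, det(C) = 3·(3·21 - (-9)·3) - 9·((-2)·21 - (-9)·(-1)) + (-6)·((-2)·3 - 3·(-1)) = 3·90 - 9·(-51) + (-6)·(-3) = 747
Since det(C) ≠ 0, rank(C) = 3 and the system is completely controllable.

747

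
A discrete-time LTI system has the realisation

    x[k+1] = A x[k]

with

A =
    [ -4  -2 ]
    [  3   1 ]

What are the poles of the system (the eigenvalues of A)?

det(zI - A) = z^2 - (tr A)z + det A, with tr A = (-4) + 1 = -3 and det A = (-4)·1 - (-2)·3 = -4 - (-6) = 2.
So p(z) = det(zI - A) = z^2 + 3z + 2.
Factor z^2 + 3z + 2: two numbers with sum -3 and product 2 are -1 and -2, so z^2 + 3z + 2 = (z + 1)(z + 2).
Hence p(z) = (z + 1) (z + 2), with roots -2, -1.

-2, -1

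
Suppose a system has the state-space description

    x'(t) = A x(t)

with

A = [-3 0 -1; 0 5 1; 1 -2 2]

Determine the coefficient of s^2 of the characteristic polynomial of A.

Expand det(sI - A) for the 3×3 matrix.
p(s) = s^3 - 4s^2 - 8s + 31.
(Check: constant term = det(-A) = (-1)^3 det A = 31; coefficient of s^2 = -tr A = -4.)
The coefficient of s^2 is -4.

-4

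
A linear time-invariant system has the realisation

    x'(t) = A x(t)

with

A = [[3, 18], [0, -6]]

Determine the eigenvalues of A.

det(sI - A) = s^2 - (tr A)s + det A, with tr A = 3 + (-6) = -3 and det A = 3·(-6) - 18·0 = -18 - 0 = -18.
So p(s) = det(sI - A) = s^2 + 3s - 18.
Factor s^2 + 3s - 18: two numbers with sum -3 and product -18 are 3 and -6, so s^2 + 3s - 18 = (s - 3)(s + 6).
Hence p(s) = (s - 3) (s + 6), with roots -6, 3.
At least one eigenvalue has non-negative real part, so the system is not asymptotically stable.

-6, 3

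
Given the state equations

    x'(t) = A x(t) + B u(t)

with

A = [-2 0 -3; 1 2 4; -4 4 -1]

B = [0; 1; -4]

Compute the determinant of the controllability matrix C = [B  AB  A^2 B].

AB = [[12], [-14], [8]]
A^2B = [[-48], [16], [-112]]
Controllability matrix C = [B  AB  A^2B] = [[0, 12, -48], [1, -14, 16], [-4, 8, -112]]
Expanding along the first row, det(C) = 0·((-14)·(-112) - 16·8) - 12·(1·(-112) - 16·(-4)) + (-48)·(1·8 - (-14)·(-4)) = 0·1440 - 12·(-48) + (-48)·(-48) = 2880
Since det(C) ≠ 0, rank(C) = 3 and the system is completely controllable.

2880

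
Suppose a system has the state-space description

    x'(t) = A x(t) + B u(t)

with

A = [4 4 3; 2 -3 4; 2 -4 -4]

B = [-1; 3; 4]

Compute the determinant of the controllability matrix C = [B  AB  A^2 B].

AB = [[20], [5], [-30]]
A^2B = [[10], [-95], [140]]
Controllability matrix C = [B  AB  A^2B] = [[-1, 20, 10], [3, 5, -95], [4, -30, 140]]
Expanding along the first row, det(C) = (-1)·(5·140 - (-95)·(-30)) - 20·(3·140 - (-95)·4) + 10·(3·(-30) - 5·4) = (-1)·(-2150) - 20·800 + 10·(-110) = -14950
Since det(C) ≠ 0, rank(C) = 3 and the system is completely controllable.

-14950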